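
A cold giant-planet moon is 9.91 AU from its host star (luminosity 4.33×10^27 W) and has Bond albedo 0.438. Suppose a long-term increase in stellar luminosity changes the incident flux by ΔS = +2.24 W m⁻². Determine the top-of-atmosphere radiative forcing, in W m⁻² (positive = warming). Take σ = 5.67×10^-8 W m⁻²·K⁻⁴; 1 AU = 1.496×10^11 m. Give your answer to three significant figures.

d = 9.91 × 1.496×10^11 m = 1.483×10^12 m.
Spreading L over a sphere of radius d: S = 4.33×10^27/(4π·1.48×10^12²) = 156.8 W m⁻².
Only a fraction (1−α) is absorbed and it's spread over 4πR², so ΔF = (1−α)ΔS/4 = 0.3147 W m⁻².

0.315 W m⁻²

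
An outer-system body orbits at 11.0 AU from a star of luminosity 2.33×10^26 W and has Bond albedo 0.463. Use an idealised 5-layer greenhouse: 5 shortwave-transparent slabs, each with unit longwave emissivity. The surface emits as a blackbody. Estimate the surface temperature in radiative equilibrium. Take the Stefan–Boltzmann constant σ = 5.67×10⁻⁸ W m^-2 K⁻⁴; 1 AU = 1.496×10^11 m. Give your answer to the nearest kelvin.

99 K

Orbital distance: d = 11.0 AU = 1.646×10^12 m.
Spreading L over a sphere of radius d: S = 2.33×10^26/(4π·1.65×10^12²) = 6.847 W m^-2.
The effective emission temperature is T_e = [S(1−α)/(4σ)]^¼ = 63.45 K.
For an N-layer opaque stack, T_s⁴ = (N+1)T_e⁴, hence T_s = (6)^(1/4)×63.45 K = 99.31 K.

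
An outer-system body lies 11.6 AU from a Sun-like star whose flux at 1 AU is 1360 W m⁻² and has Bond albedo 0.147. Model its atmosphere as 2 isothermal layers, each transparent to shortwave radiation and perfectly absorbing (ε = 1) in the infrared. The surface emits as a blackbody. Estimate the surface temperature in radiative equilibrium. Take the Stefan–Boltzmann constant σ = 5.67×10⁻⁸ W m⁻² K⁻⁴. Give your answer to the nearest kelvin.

By the inverse-square law, S = 1360/11.6² = 10.11 W m⁻².
OLR = S(1−α)/4 = 2.155 W m⁻²; the top layer radiates at T_e = 78.52 K.
Layer-by-layer balance gives σT_s⁴ = (N+1)σT_e⁴, so T_s = 3^¼·78.52 = 103.3 K.

103 K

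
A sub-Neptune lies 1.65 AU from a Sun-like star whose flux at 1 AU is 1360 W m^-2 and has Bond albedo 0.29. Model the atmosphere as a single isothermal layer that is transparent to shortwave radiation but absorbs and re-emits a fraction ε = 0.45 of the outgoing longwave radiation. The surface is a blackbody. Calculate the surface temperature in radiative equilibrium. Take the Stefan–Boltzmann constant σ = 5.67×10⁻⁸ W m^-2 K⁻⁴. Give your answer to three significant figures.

Irradiance scales as 1/d², so S = 1360 W m^-2 × (1/1.65)² = 499.5 W m^-2.
At the top of the atmosphere, σT_e⁴ = S(1−α)/4 = 88.67 W m^-2, giving T_e = 198.9 K.
Surface balance with a leaky layer gives σT_s⁴ = σT_e⁴·2/(2−ε), so T_s = T_e·[2/(2−0.45)]^(1/4) = 211.9 K.

212 K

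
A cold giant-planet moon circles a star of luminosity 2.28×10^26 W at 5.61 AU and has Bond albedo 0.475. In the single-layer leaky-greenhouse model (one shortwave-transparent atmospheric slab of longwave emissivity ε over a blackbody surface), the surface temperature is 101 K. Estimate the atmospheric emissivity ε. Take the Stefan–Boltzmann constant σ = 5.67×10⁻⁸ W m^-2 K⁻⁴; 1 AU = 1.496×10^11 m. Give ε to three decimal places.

d = 5.61 × 1.496×10^11 m = 8.393×10^11 m.
S = L/(4πd²) = 25.76 W m^-2.
Effective temperature: T_e = [S(1−α)/(4σ)]^(1/4) = 87.87 K.
T_s⁴ = T_e⁴·2/(2−ε) → ε = 2 − 2(T_e/T_s)⁴ = 2 − 2·(87.87/101)⁴ = 0.8540.

0.854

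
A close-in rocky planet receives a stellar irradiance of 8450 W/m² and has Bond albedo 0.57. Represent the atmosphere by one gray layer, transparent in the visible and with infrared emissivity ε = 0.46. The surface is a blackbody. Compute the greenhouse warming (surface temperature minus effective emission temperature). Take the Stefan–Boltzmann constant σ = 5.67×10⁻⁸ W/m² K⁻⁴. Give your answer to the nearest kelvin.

24 K

The planet radiates to space at T_e = [S(1−α)/(4σ)]^(1/4) = 355.8 K.
The surface balance (absorbed SW + ε·downward IR = σT_s⁴) with T_a⁴ = T_s⁴/2 reduces to T_s = T_e·[2/(2−ε)]^¼ = 379.8 K.
The atmosphere warms the surface by 24.02 K.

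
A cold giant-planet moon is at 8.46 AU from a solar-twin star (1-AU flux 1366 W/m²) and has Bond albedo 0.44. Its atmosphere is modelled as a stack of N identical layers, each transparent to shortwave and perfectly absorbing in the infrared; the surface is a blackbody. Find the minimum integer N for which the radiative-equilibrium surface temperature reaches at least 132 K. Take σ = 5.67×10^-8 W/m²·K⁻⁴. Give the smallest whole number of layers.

6

Irradiance scales as 1/d², so S = 1366 W/m² × (1/8.46)² = 19.09 W/m².
OLR = S(1−α)/4 = 2.672 W/m²; the top layer radiates at T_e = 82.85 K.
Since T_s⁴ = (N+1)T_e⁴, we need N ≥ (T_s/T_e)⁴ − 1 = 5.442.
The minimum whole number is N = 6.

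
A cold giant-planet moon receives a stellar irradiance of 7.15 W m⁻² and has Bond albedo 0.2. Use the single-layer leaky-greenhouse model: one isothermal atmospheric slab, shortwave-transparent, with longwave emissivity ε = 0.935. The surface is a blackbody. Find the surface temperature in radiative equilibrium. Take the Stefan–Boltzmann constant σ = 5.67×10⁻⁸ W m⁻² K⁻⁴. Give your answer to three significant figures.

83.0 K

At the top of the atmosphere, σT_e⁴ = S(1−α)/4 = 1.430 W m⁻², giving T_e = 70.87 K.
For a single slab of emissivity ε, T_s⁴ = 2T_e⁴/(2−ε); thus T_s = 70.87·(1.878)^(1/4) = 82.96 K.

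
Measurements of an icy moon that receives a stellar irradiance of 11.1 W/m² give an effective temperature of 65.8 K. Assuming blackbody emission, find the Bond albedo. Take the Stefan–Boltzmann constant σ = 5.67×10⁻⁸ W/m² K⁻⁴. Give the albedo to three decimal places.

From σT⁴ = S(1−α)/4 we invert for α: 1−α = 4σT⁴/S.
σT⁴ = 1.063 W/m², so 4σT⁴ = 4.252 W/m².
1−α = 4.252/11.10 = 0.3830, so α = 0.6170.

0.617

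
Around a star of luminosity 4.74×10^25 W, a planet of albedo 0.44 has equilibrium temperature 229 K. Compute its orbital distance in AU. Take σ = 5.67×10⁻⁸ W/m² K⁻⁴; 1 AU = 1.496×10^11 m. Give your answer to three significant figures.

Energy balance gives S = 4σT⁴/(1−α) = 1114 W/m².
Then d = [L/(4πS)]^(1/2) = 5.820×10^10 m, i.e. 0.3890 AU.

0.389 AU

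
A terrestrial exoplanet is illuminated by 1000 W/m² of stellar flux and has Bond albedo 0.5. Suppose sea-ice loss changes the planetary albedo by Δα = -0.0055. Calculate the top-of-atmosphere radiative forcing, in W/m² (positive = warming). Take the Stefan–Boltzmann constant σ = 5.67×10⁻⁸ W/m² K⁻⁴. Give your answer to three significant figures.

1.38 W/m²

The change in absorbed flux is Δ[S(1−α)/4] = −SΔα/4 = 1.375 W/m².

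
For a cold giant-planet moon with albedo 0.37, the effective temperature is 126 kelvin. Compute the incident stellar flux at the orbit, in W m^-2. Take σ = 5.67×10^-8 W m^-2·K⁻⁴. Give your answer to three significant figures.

90.7 W m^-2

From S(1−α)/4 = σT⁴: S = 4σT⁴/(1−α).
The emitted flux is σT⁴ = 14.29 W m^-2.
So S = 4×14.29/(1−0.37) = 90.74 W m^-2.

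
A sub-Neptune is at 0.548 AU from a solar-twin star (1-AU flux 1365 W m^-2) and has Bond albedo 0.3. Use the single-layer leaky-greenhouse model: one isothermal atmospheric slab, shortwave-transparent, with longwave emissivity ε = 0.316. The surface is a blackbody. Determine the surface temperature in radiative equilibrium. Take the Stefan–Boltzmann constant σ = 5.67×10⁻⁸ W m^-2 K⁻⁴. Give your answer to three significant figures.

359 kelvin

Flux at the orbit: S = 1365/(0.548)² = 4545 W m^-2.
At the top of the atmosphere, σT_e⁴ = S(1−α)/4 = 795.4 W m^-2, giving T_e = 344.2 K.
For a single slab of emissivity ε, T_s⁴ = 2T_e⁴/(2−ε); thus T_s = 344.2·(1.188)^(1/4) = 359.3 K.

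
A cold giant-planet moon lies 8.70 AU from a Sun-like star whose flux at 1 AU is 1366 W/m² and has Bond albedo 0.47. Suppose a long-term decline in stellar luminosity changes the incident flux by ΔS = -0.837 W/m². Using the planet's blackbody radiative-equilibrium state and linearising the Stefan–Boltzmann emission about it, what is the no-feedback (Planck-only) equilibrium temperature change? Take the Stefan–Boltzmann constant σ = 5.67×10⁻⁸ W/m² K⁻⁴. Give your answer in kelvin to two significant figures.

Irradiance scales as 1/d², so S = 1366 W/m² × (1/8.70)² = 18.05 W/m².
The baseline emission temperature is T_e = 80.59 K.
Only a fraction (1−α) is absorbed and it's spread over 4πR², so ΔF = (1−α)ΔS/4 = -0.1109 W/m².
The Planck feedback parameter is 4σT_e³ = 0.1187 W/m²/K.
ΔT₀ = ΔF/λ_P = -0.1109/0.1187 = -0.934 K.

-0.93 K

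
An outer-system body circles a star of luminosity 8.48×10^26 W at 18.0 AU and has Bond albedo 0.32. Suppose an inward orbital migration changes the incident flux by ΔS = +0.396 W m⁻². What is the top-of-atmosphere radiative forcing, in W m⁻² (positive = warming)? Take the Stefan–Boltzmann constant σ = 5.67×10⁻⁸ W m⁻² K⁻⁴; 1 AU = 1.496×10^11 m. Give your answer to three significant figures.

Orbital distance: d = 18.0 AU = 2.693×10^12 m.
Flux at the orbit: S = L/(4πd²) = 8.48×10^26/(4π·(2.69×10^12)²) = 9.306 W m⁻².
ΔF = Δ[S(1−α)]/4 = (1−0.32)·+0.396/4 = 0.06732 W m⁻².

0.0673 W m⁻²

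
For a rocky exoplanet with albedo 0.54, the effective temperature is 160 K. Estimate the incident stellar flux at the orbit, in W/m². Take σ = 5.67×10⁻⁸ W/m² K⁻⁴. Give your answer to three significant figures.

Invert the energy balance for S: S = 4σT⁴/(1−α).
The emitted flux is σT⁴ = 37.16 W/m².
S = 4·37.16/0.46 = 323.1 W/m².

323 W/m²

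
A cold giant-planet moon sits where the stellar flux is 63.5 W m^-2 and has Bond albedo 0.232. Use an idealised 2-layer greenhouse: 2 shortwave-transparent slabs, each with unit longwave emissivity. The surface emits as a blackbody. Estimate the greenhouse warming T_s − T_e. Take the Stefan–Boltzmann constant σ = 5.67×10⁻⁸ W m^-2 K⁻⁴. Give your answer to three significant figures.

Top-of-atmosphere balance: σT_e⁴ = S(1−α)/4 = 12.19 W m^-2 → T_e = 121.1 K.
T_s = (N+1)^(1/4)·T_e = 159.4 K.
Warming: T_s − T_e = 38.27 K.

38.3 kelvin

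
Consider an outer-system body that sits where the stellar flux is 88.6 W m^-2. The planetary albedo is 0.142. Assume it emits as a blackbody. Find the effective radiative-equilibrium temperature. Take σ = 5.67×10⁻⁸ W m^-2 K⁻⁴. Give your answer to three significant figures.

The planet absorbs (1−α)S over its disc πR² and re-emits over 4πR², so the mean absorbed flux is (1−0.142)·88.60/4 = 19.00 W m^-2.
Set σT⁴ = 19.00 → T = (19.00/σ)^(1/4) = 135.3 K.

135 K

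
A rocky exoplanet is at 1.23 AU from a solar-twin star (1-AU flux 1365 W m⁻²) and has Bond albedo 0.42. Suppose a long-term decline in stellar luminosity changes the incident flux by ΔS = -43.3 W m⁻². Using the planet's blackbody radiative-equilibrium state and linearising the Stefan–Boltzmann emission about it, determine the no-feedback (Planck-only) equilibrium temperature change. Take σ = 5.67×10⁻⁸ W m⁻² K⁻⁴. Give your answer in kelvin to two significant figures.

-2.6 kelvin

By the inverse-square law, S = 1365/1.23² = 902.2 W m⁻².
The baseline emission temperature is T_e = 219.2 K.
TOA radiative forcing: ΔF = (1−α)ΔS/4 = 0.58·(-43.3)/4 = -6.279 W m⁻².
Planck response: λ_P = 4σT_e³ = 4·5.67×10⁻⁸·(219.2)³ = 2.388 W m⁻²/K.
ΔT₀ = ΔF/λ_P = -6.279/2.388 = -2.63 K.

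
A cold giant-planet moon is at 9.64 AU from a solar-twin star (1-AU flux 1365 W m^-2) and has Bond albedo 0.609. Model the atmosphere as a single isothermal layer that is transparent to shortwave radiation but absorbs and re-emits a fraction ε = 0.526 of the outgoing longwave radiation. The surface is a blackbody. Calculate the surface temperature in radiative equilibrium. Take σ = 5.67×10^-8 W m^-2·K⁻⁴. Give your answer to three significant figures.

76.6 K

By the inverse-square law, S = 1365/9.64² = 14.69 W m^-2.
At the top of the atmosphere, σT_e⁴ = S(1−α)/4 = 1.436 W m^-2, giving T_e = 70.94 K.
For a single slab of emissivity ε, T_s⁴ = 2T_e⁴/(2−ε); thus T_s = 70.94·(1.357)^(1/4) = 76.56 K.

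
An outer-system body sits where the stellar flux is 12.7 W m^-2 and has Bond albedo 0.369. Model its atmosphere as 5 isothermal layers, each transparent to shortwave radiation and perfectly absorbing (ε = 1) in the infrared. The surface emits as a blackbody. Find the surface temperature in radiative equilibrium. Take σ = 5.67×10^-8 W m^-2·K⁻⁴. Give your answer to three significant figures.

121 K

Top-of-atmosphere balance: σT_e⁴ = S(1−α)/4 = 2.003 W m^-2 → T_e = 77.10 K.
Layer-by-layer balance gives σT_s⁴ = (N+1)σT_e⁴, so T_s = 6^¼·77.10 = 120.7 K.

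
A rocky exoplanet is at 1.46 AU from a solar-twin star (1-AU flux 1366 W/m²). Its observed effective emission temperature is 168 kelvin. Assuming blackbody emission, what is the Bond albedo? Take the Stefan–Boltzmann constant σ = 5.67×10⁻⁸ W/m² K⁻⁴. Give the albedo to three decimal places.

Flux at the orbit: S = 1366/(1.46)² = 640.8 W/m².
Energy balance: S(1−α)/4 = σT⁴, so 1−α = 4σT⁴/S.
σT⁴ = 45.17 W/m², so 4σT⁴ = 180.7 W/m².
Hence α = 1 − 180.7/640.8 = 0.7181.

0.718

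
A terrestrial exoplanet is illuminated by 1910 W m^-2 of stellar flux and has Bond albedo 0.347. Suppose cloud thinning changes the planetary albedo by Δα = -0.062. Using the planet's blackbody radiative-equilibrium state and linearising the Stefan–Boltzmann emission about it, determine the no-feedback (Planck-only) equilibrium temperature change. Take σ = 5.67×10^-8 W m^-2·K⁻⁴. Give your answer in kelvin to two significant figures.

6.5 kelvin

The baseline emission temperature is T_e = 272.3 K.
ΔF = −(S/4)Δα = −(1910/4)×(-0.062) = 29.61 W m^-2.
Planck response: λ_P = 4σT_e³ = 4·5.67×10⁻⁸·(272.3)³ = 4.580 W m^-2/K.
Hence the no-feedback warming is ΔF/(4σT_e³) = 6.46 K.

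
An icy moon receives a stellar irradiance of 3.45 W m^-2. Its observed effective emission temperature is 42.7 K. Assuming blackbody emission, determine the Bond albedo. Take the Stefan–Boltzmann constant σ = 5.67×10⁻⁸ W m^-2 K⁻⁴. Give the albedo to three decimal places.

0.781

From σT⁴ = S(1−α)/4 we invert for α: 1−α = 4σT⁴/S.
σT⁴ = 0.1885 W m^-2, so 4σT⁴ = 0.7540 W m^-2.
Hence α = 1 − 0.7540/3.450 = 0.7815.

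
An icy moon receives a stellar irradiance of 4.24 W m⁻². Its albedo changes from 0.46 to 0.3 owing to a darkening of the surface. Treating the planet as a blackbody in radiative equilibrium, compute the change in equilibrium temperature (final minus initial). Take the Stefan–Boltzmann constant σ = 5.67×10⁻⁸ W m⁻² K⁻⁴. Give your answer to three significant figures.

3.78 kelvin

Initial: T₁ = [S(1−0.46)/(4σ)]^(1/4) = 56.37 K.
With α = 0.3, T₂ = 60.15 K.
ΔT = T₂ − T₁ = 3.778 K.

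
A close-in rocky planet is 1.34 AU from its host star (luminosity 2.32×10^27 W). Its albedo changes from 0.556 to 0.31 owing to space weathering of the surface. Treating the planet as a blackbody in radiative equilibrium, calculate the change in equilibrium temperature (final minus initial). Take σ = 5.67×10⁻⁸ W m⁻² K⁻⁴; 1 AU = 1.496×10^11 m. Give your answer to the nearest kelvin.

36 K

d = 1.34 × 1.496×10^11 m = 2.005×10^11 m.
Spreading L over a sphere of radius d: S = 2.32×10^27/(4π·2.00×10^11²) = 4594 W m⁻².
Before: T₁ = [4594·0.444/(4σ)]^(1/4) = 308.0 K.
With α = 0.31, T₂ = 343.8 K.
Change: 343.8 − 308.0 = 35.88 K.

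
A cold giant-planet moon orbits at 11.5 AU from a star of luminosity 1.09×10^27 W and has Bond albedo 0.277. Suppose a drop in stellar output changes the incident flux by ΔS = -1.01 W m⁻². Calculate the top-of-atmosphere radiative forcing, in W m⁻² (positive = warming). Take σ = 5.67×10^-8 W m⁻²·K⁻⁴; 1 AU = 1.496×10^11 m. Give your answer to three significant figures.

d = 11.5 × 1.496×10^11 m = 1.720×10^12 m.
S = L/(4πd²) = 29.31 W m⁻².
TOA radiative forcing: ΔF = (1−α)ΔS/4 = 0.723·(-1.01)/4 = -0.1826 W m⁻².

-0.183 W m⁻²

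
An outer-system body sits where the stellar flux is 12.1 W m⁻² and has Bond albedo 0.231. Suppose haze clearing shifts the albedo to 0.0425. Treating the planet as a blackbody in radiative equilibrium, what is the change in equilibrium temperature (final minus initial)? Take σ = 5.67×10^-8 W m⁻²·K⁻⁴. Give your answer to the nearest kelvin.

Initial: T₁ = [S(1−0.231)/(4σ)]^(1/4) = 80.03 K.
With α = 0.0425, T₂ = 84.54 K.
Change: 84.54 − 80.03 = 4.509 K.

5 K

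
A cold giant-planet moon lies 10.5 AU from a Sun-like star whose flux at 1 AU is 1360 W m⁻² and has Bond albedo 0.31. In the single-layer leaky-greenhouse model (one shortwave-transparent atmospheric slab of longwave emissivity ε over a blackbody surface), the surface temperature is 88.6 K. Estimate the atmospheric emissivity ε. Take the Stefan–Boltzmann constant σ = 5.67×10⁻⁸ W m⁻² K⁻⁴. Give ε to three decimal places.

0.782

Irradiance scales as 1/d², so S = 1360 W m⁻² × (1/10.5)² = 12.34 W m⁻².
Effective temperature: T_e = [S(1−α)/(4σ)]^(1/4) = 78.27 K.
T_s⁴ = T_e⁴·2/(2−ε) → ε = 2 − 2(T_e/T_s)⁴ = 2 − 2·(78.27/88.6)⁴ = 0.7820.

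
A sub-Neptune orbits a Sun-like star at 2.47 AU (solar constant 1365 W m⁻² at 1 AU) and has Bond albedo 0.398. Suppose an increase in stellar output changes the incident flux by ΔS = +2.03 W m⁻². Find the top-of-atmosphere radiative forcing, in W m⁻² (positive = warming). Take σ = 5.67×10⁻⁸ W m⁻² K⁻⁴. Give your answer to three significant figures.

Irradiance scales as 1/d², so S = 1365 W m⁻² × (1/2.47)² = 223.7 W m⁻².
TOA radiative forcing: ΔF = (1−α)ΔS/4 = 0.602·(+2.03)/4 = 0.3055 W m⁻².

0.306 W m⁻²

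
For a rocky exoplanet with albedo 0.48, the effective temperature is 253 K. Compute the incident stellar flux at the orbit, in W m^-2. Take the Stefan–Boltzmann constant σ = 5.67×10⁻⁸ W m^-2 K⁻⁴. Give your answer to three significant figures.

From S(1−α)/4 = σT⁴: S = 4σT⁴/(1−α).
The emitted flux is σT⁴ = 232.3 W m^-2.
S = 4·232.3/0.52 = 1787 W m^-2.

1790 W m^-2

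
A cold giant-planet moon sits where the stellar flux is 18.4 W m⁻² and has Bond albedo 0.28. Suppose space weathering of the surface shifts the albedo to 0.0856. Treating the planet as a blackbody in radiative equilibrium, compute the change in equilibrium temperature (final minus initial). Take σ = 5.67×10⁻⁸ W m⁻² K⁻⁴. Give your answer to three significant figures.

5.38 kelvin

With α = 0.28, T₁ = 87.42 K.
Final:   T₂ = [S(1−0.0856)/(4σ)]^(1/4) = 92.81 K.
Change: 92.81 − 87.42 = 5.383 K.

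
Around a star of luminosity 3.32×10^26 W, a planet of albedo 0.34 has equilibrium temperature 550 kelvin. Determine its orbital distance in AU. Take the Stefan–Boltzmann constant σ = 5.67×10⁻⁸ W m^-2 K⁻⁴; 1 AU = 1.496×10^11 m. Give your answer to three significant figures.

Energy balance gives S = 4σT⁴/(1−α) = 31440 W m^-2.
Then d = [L/(4πS)]^(1/2) = 2.899×10^10 m, i.e. 0.1938 AU.

0.194 AU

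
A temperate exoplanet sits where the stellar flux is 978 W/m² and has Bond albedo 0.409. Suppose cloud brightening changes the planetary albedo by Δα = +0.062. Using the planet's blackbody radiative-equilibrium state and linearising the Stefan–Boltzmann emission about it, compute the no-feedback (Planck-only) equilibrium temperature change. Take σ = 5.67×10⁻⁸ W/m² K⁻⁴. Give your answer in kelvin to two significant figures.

-5.9 K

Reference equilibrium: T_e = [S(1−α)/(4σ)]^(1/4) = 224.7 K.
ΔF = −(S/4)Δα = −(978.0/4)×(+0.062) = -15.16 W/m².
Linearising σT⁴ gives d(σT⁴)/dT = 4σT_e³ = 2.573 W/m² per K.
ΔT₀ = ΔF/λ_P = -15.16/2.573 = -5.89 K.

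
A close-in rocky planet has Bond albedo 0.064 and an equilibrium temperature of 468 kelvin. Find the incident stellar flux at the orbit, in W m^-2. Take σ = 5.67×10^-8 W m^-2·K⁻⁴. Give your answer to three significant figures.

11600 W m^-2

Invert the energy balance for S: S = 4σT⁴/(1−α).
The emitted flux is σT⁴ = 2720 W m^-2.
So S = 4×2720/(1−0.064) = 11620 W m^-2.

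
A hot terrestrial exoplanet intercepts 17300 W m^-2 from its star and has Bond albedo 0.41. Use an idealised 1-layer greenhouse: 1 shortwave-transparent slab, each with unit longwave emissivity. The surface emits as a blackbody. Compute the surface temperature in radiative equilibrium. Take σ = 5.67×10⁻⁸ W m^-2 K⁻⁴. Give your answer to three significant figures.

OLR = S(1−α)/4 = 2552 W m^-2; the top layer radiates at T_e = 460.6 K.
With N = 1 opaque layers, T_s = (N+1)^(1/4)·T_e = 2^(1/4)·460.6 = 547.7 K.

548 K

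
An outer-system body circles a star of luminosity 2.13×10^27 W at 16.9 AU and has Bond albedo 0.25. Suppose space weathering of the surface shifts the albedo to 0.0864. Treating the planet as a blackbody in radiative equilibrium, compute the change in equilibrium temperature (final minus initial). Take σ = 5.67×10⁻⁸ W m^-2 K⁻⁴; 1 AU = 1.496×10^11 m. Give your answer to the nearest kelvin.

5 K

d = 16.9 × 1.496×10^11 m = 2.528×10^12 m.
S = L/(4πd²) = 26.52 W m^-2.
Initial: T₁ = [S(1−0.25)/(4σ)]^(1/4) = 96.77 K.
With α = 0.0864, T₂ = 101.7 K.
Change: 101.7 − 96.77 = 4.893 K.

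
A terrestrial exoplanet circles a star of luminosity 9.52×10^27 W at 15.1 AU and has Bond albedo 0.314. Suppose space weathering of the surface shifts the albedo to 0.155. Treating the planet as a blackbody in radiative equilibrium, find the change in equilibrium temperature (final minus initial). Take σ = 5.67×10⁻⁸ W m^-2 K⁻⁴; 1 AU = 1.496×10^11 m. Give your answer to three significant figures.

Orbital distance: d = 15.1 AU = 2.259×10^12 m.
Spreading L over a sphere of radius d: S = 9.52×10^27/(4π·2.26×10^12²) = 148.5 W m^-2.
Initial: T₁ = [S(1−0.314)/(4σ)]^(1/4) = 145.6 K.
With α = 0.155, T₂ = 153.4 K.
Change: 153.4 − 145.6 = 7.788 K.

7.79 K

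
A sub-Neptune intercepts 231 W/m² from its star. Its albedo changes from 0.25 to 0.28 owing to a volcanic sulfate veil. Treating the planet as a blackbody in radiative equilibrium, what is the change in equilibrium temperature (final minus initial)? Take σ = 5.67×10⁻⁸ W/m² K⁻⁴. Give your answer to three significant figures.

-1.69 kelvin

Initial: T₁ = [S(1−0.25)/(4σ)]^(1/4) = 166.2 K.
After:  T₂ = [231.0·0.72/(4σ)]^(1/4) = 164.6 K.
Change: 164.6 − 166.2 = -1.688 K.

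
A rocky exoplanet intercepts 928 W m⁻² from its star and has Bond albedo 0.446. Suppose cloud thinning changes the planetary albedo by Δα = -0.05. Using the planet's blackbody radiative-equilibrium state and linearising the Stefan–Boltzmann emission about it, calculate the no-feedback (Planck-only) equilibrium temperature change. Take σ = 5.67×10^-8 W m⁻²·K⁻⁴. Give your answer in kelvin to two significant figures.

4.9 K

The baseline emission temperature is T_e = 218.2 K.
TOA radiative forcing: ΔF = −S·Δα/4 = −928.0·(-0.05)/4 = 11.60 W m⁻².
Planck response: λ_P = 4σT_e³ = 4·5.67×10⁻⁸·(218.2)³ = 2.356 W m⁻²/K.
ΔT₀ = ΔF/λ_P = 11.60/2.356 = 4.92 K.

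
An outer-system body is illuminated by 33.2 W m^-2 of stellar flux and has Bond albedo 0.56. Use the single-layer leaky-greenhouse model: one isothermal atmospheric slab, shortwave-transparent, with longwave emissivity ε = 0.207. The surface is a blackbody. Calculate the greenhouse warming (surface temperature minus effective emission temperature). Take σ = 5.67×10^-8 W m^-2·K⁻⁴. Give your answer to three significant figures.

Effective emission temperature (TOA balance): σT_e⁴ = S(1−α)/4 = 3.652 W m^-2 → T_e = 89.59 K.
Surface balance with a leaky layer gives σT_s⁴ = σT_e⁴·2/(2−ε), so T_s = T_e·[2/(2−0.207)]^(1/4) = 92.07 K.
Greenhouse warming: T_s − T_e = 2.481 K.

2.48 kelvin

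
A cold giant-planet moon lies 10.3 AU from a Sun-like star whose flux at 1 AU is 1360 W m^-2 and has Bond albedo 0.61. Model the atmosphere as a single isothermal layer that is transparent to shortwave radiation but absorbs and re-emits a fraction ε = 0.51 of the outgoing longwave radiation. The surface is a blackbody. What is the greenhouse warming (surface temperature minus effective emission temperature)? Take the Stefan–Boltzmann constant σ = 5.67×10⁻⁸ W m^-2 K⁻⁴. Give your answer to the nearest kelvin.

5 K

Irradiance scales as 1/d², so S = 1360 W m^-2 × (1/10.3)² = 12.82 W m^-2.
The planet radiates to space at T_e = [S(1−α)/(4σ)]^(1/4) = 68.52 K.
Surface balance with a leaky layer gives σT_s⁴ = σT_e⁴·2/(2−ε), so T_s = T_e·[2/(2−0.51)]^(1/4) = 73.75 K.
Greenhouse warming: T_s − T_e = 5.233 K.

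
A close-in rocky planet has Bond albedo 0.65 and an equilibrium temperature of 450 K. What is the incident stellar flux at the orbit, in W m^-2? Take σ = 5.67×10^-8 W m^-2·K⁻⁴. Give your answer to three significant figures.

From S(1−α)/4 = σT⁴: S = 4σT⁴/(1−α).
σT⁴ = 5.67×10⁻⁸·(450)⁴ = 2325 W m^-2.
S = 4·2325/0.35 = 26570 W m^-2.

26600 W m^-2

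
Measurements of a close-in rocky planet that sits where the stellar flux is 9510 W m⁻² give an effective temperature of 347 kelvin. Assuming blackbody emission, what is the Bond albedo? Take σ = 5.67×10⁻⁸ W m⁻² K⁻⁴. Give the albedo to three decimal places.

0.654

Rearranging the radiative balance, α = 1 − 4σT⁴/S.
σT⁴ = 822.1 W m⁻², so 4σT⁴ = 3288 W m⁻².
1−α = 3288/9510 = 0.3458, so α = 0.6542.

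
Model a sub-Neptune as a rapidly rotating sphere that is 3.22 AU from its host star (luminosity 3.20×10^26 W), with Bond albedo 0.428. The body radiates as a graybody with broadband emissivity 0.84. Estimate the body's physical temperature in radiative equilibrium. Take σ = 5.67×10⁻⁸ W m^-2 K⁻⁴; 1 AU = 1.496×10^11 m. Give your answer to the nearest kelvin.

135 K

Orbital distance: d = 3.22 AU = 4.817×10^11 m.
Spreading L over a sphere of radius d: S = 3.20×10^26/(4π·4.82×10^11²) = 109.7 W m^-2.
The planet absorbs (1−α)S over its disc πR² and re-emits over 4πR², so the mean absorbed flux is (1−0.428)·109.7/4 = 15.69 W m^-2.
Radiative balance εσT⁴ = 15.69 gives T = [15.69/(0.84·σ)]^(1/4) = 134.7 K.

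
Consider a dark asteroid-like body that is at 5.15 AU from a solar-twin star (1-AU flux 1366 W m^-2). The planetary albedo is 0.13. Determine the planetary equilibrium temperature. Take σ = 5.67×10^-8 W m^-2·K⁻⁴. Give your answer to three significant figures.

By the inverse-square law, S = 1366/5.15² = 51.50 W m^-2.
Absorbed flux (global mean): S(1−α)/4 = 51.50·0.87/4 = 11.20 W m^-2.
Balancing against σT⁴: T = (11.20/5.67×10⁻⁸)^(1/4) = 118.6 K.

119 K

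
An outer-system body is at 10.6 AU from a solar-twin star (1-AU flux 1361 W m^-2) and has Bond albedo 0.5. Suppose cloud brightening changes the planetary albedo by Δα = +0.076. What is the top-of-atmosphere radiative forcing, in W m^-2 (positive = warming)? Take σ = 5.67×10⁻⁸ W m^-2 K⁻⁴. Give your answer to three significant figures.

-0.230 W m^-2

By the inverse-square law, S = 1361/10.6² = 12.11 W m^-2.
TOA radiative forcing: ΔF = −S·Δα/4 = −12.11·(+0.076)/4 = -0.2301 W m^-2.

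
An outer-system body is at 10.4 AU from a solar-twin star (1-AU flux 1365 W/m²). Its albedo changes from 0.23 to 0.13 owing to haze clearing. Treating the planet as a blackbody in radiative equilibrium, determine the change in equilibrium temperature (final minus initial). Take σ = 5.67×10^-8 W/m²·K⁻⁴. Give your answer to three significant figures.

Irradiance scales as 1/d², so S = 1365 W/m² × (1/10.4)² = 12.62 W/m².
Before: T₁ = [12.62·0.77/(4σ)]^(1/4) = 80.91 K.
After:  T₂ = [12.62·0.87/(4σ)]^(1/4) = 83.41 K.
Change: 83.41 − 80.91 = 2.508 K.

2.51 kelvin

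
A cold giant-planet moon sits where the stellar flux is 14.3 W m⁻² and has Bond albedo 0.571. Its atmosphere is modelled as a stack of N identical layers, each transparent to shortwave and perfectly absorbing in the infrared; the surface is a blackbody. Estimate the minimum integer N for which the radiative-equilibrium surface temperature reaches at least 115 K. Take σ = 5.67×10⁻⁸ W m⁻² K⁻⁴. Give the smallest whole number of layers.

OLR = S(1−α)/4 = 1.534 W m⁻²; the top layer radiates at T_e = 72.12 K.
Need (N+1)T_e⁴ ≥ T_s⁴, i.e. N+1 ≥ (115/72.12)⁴ = 6.466.
The minimum whole number is N = 6.

6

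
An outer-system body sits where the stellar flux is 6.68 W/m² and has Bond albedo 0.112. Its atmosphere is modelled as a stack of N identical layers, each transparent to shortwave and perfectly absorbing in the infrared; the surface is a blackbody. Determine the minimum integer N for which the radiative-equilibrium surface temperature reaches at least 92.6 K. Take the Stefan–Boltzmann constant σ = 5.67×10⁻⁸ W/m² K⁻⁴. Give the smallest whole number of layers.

OLR = S(1−α)/4 = 1.483 W/m²; the top layer radiates at T_e = 71.51 K.
Need (N+1)T_e⁴ ≥ T_s⁴, i.e. N+1 ≥ (92.6/71.51)⁴ = 2.811.
The minimum whole number is N = 2.

2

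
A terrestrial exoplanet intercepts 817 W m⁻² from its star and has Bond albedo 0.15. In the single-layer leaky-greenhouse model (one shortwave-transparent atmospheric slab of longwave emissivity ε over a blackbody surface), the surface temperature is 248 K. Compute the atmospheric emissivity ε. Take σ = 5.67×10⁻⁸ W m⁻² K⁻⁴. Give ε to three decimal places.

First, T_e = [817.0·(1−0.15)/(4σ)]^(1/4) = 235.2 K.
T_s⁴ = T_e⁴·2/(2−ε) → ε = 2 − 2(T_e/T_s)⁴ = 2 − 2·(235.2/248)⁴ = 0.3811.

0.381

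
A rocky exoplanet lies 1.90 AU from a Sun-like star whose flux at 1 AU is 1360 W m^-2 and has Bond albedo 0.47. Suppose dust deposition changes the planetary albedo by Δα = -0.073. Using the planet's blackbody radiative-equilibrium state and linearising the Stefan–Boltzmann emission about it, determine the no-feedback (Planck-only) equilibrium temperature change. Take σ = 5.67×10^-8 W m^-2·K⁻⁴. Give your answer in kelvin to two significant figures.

By the inverse-square law, S = 1360/1.90² = 376.7 W m^-2.
Unperturbed T_e = [376.7·(1−0.47)/(4σ)]^¼ = 172.3 K.
ΔF = −(S/4)Δα = −(376.7/4)×(-0.073) = 6.875 W m^-2.
The Planck feedback parameter is 4σT_e³ = 1.159 W m^-2/K.
So ΔT₀ = 6.875/1.159 = 5.93 K.

5.9 K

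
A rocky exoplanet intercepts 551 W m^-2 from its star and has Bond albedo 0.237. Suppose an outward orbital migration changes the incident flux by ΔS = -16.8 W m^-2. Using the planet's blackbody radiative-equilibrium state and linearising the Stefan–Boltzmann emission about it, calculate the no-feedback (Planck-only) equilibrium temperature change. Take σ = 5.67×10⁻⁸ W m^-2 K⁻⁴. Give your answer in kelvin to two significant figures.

-1.6 K

The baseline emission temperature is T_e = 207.5 K.
Only a fraction (1−α) is absorbed and it's spread over 4πR², so ΔF = (1−α)ΔS/4 = -3.205 W m^-2.
Planck response: λ_P = 4σT_e³ = 4·5.67×10⁻⁸·(207.5)³ = 2.026 W m^-2/K.
ΔT₀ = ΔF/λ_P = -3.205/2.026 = -1.58 K.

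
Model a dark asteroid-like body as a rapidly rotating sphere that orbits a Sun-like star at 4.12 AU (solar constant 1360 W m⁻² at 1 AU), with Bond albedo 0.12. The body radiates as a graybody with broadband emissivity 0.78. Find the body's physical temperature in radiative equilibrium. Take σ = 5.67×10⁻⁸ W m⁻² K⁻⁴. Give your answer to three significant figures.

141 K

Flux at the orbit: S = 1360/(4.12)² = 80.12 W m⁻².
The planet absorbs (1−α)S over its disc πR² and re-emits over 4πR², so the mean absorbed flux is (1−0.12)·80.12/4 = 17.63 W m⁻².
Equating to εσT⁴ with ε = 0.78: T = (17.63/0.78σ)^(1/4) = 141.3 K.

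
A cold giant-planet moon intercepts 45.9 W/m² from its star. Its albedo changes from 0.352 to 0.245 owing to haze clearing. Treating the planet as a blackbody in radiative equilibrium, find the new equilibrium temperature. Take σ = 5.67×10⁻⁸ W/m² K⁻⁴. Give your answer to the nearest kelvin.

T₂ = [S(1−α₂)/(4σ)]^(1/4) = [45.90·0.755/(4σ)]^(1/4) = 111.2 K.

111 kelvin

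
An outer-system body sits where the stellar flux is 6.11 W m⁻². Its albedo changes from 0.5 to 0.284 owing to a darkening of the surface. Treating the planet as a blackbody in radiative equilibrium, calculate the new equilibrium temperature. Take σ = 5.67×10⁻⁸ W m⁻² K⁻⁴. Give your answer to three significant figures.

66.3 K

With the new albedo, S(1−α₂)/4 = 1.094 W m⁻², so T₂ = 66.27 K.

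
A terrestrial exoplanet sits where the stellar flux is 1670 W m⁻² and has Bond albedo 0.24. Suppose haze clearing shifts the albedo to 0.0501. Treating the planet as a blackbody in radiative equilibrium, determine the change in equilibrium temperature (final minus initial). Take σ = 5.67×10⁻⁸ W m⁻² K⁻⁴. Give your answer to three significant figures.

Before: T₁ = [1670·0.76/(4σ)]^(1/4) = 273.5 K.
Final:   T₂ = [S(1−0.0501)/(4σ)]^(1/4) = 289.2 K.
ΔT = T₂ − T₁ = 15.68 K.

15.7 K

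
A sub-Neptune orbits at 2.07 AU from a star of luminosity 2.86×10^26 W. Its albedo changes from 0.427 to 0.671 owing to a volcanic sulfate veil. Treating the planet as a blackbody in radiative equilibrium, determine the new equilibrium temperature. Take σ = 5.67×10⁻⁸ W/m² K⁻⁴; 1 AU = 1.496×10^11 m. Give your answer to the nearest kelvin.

Orbital distance: d = 2.07 AU = 3.097×10^11 m.
Flux at the orbit: S = L/(4πd²) = 2.86×10^26/(4π·(3.10×10^11)²) = 237.3 W/m².
With the new albedo, S(1−α₂)/4 = 19.52 W/m², so T₂ = 136.2 K.

136 kelvin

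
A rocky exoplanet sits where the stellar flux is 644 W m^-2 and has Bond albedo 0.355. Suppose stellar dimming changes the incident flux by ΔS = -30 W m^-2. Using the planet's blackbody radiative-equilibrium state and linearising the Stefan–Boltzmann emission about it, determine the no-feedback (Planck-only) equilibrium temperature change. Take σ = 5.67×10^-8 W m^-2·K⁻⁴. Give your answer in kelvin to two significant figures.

-2.4 K

Reference equilibrium: T_e = [S(1−α)/(4σ)]^(1/4) = 206.9 K.
Only a fraction (1−α) is absorbed and it's spread over 4πR², so ΔF = (1−α)ΔS/4 = -4.838 W m^-2.
The Planck feedback parameter is 4σT_e³ = 2.008 W m^-2/K.
Hence the no-feedback warming is ΔF/(4σT_e³) = -2.41 K.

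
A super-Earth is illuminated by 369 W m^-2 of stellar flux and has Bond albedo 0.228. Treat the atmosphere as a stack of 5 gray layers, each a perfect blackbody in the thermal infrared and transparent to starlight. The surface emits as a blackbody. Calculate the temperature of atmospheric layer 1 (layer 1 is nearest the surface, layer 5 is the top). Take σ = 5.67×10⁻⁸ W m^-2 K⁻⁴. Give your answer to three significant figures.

282 K

The effective emission temperature is T_e = [S(1−α)/(4σ)]^¼ = 188.3 K.
In the N-layer model, layer k (counted from the surface) has T_k = (N+1−k)^(1/4)·T_e.
With k = 1: T_1 = (5+1−1)^¼·188.3 K = 281.5 K.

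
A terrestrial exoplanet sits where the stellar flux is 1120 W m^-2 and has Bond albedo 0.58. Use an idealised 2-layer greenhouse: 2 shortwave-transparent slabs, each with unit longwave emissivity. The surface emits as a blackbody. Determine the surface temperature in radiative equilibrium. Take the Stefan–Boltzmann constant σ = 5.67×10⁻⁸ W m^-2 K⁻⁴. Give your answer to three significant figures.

281 K

Top-of-atmosphere balance: σT_e⁴ = S(1−α)/4 = 117.6 W m^-2 → T_e = 213.4 K.
Layer-by-layer balance gives σT_s⁴ = (N+1)σT_e⁴, so T_s = 3^¼·213.4 = 280.9 K.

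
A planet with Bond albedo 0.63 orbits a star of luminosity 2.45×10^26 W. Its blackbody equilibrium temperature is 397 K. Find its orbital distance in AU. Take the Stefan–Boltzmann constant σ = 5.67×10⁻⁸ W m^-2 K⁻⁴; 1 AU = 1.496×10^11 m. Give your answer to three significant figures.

0.239 AU

Energy balance gives S = 4σT⁴/(1−α) = 15230 W m^-2.
From L = 4πd²S, d = √(2.45×10^26/(4π·15230)) = 3.578×10^10 m = 0.2392 AU.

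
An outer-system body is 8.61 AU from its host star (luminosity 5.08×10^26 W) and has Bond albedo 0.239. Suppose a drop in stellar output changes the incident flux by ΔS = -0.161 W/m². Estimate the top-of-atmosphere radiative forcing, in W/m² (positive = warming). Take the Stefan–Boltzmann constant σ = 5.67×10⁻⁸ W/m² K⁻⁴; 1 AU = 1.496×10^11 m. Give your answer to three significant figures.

d = 8.61 × 1.496×10^11 m = 1.288×10^12 m.
Spreading L over a sphere of radius d: S = 5.08×10^26/(4π·1.29×10^12²) = 24.37 W/m².
Only a fraction (1−α) is absorbed and it's spread over 4πR², so ΔF = (1−α)ΔS/4 = -0.03063 W/m².

-0.0306 W/m²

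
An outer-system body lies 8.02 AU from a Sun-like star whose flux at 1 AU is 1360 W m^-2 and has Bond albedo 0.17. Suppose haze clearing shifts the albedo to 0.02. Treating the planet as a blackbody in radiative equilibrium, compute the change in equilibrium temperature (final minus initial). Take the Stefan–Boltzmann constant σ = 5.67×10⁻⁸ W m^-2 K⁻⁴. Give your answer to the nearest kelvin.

4 kelvin

Flux at the orbit: S = 1360/(8.02)² = 21.14 W m^-2.
Before: T₁ = [21.14·0.83/(4σ)]^(1/4) = 93.79 K.
With α = 0.02, T₂ = 97.77 K.
ΔT = T₂ − T₁ = 3.977 K.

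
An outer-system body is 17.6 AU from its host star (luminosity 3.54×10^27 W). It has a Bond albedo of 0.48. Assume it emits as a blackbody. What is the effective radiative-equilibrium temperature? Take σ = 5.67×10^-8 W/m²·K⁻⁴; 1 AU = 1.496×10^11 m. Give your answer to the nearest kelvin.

d = 17.6 × 1.496×10^11 m = 2.633×10^12 m.
Spreading L over a sphere of radius d: S = 3.54×10^27/(4π·2.63×10^12²) = 40.64 W/m².
Averaging over the sphere, the absorbed flux is S(1−α)/4 = 5.283 W/m².
Balancing against σT⁴: T = (5.283/5.67×10⁻⁸)^(1/4) = 98.25 K.

98 K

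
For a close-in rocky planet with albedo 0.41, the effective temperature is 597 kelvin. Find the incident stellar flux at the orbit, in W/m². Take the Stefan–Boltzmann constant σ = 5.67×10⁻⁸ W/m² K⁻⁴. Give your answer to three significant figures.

48800 W/m²

From S(1−α)/4 = σT⁴: S = 4σT⁴/(1−α).
The emitted flux is σT⁴ = 7202 W/m².
S = 4·7202/0.59 = 48830 W/m².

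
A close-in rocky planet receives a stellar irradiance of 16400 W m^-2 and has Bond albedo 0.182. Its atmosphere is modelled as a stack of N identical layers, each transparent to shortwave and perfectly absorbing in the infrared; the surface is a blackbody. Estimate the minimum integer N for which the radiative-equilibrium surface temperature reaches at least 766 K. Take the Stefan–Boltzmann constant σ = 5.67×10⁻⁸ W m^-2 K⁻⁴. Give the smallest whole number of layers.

Top-of-atmosphere balance: σT_e⁴ = S(1−α)/4 = 3354 W m^-2 → T_e = 493.2 K.
Need (N+1)T_e⁴ ≥ T_s⁴, i.e. N+1 ≥ (766/493.2)⁴ = 5.821.
The minimum whole number is N = 5.

5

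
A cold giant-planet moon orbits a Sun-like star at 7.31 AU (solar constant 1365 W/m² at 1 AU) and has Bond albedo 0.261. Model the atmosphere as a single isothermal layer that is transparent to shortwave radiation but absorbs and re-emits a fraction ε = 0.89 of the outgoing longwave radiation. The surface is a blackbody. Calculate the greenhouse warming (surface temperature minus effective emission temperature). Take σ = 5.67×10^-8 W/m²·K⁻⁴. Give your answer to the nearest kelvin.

Irradiance scales as 1/d², so S = 1365 W/m² × (1/7.31)² = 25.54 W/m².
The planet radiates to space at T_e = [S(1−α)/(4σ)]^(1/4) = 95.52 K.
Surface balance with a leaky layer gives σT_s⁴ = σT_e⁴·2/(2−ε), so T_s = T_e·[2/(2−0.89)]^(1/4) = 110.7 K.
Greenhouse warming: T_s − T_e = 15.15 K.

15 kelvin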